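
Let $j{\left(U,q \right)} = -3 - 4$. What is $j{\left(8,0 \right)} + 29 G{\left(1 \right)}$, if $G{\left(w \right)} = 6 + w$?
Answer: $196$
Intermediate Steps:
$j{\left(U,q \right)} = -7$ ($j{\left(U,q \right)} = -3 - 4 = -7$)
$j{\left(8,0 \right)} + 29 G{\left(1 \right)} = -7 + 29 \left(6 + 1\right) = -7 + 29 \cdot 7 = -7 + 203 = 196$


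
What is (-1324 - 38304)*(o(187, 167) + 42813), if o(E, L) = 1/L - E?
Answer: -282093622004/167 ≈ -1.6892e+9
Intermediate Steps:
(-1324 - 38304)*(o(187, 167) + 42813) = (-1324 - 38304)*((1/167 - 1*187) + 42813) = -39628*((1/167 - 187) + 42813) = -39628*(-31228/167 + 42813) = -39628*7118543/167 = -282093622004/167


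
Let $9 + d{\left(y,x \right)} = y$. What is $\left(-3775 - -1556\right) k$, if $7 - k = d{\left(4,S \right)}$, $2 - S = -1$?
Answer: $-26628$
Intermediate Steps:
$S = 3$ ($S = 2 - -1 = 2 + 1 = 3$)
$d{\left(y,x \right)} = -9 + y$
$k = 12$ ($k = 7 - \left(-9 + 4\right) = 7 - -5 = 7 + 5 = 12$)
$\left(-3775 - -1556\right) k = \left(-3775 - -1556\right) 12 = \left(-3775 + 1556\right) 12 = \left(-2219\right) 12 = -26628$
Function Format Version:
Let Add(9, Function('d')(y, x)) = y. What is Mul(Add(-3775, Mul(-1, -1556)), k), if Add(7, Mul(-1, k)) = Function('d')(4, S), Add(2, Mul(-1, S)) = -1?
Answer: -26628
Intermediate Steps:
S = 3 (S = Add(2, Mul(-1, -1)) = Add(2, 1) = 3)
Function('d')(y, x) = Add(-9, y)
k = 12 (k = Add(7, Mul(-1, Add(-9, 4))) = Add(7, Mul(-1, -5)) = Add(7, 5) = 12)
Mul(Add(-3775, Mul(-1, -1556)), k) = Mul(Add(-3775, Mul(-1, -1556)), 12) = Mul(Add(-3775, 1556), 12) = Mul(-2219, 12) = -26628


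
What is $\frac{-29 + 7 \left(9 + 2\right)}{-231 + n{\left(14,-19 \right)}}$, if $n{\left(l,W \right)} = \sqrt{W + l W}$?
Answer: $- \frac{1848}{8941} - \frac{8 i \sqrt{285}}{8941} \approx -0.20669 - 0.015105 i$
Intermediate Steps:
$n{\left(l,W \right)} = \sqrt{W + W l}$
$\frac{-29 + 7 \left(9 + 2\right)}{-231 + n{\left(14,-19 \right)}} = \frac{-29 + 7 \left(9 + 2\right)}{-231 + \sqrt{- 19 \left(1 + 14\right)}} = \frac{-29 + 7 \cdot 11}{-231 + \sqrt{\left(-19\right) 15}} = \frac{-29 + 77}{-231 + \sqrt{-285}} = \frac{48}{-231 + i \sqrt{285}}$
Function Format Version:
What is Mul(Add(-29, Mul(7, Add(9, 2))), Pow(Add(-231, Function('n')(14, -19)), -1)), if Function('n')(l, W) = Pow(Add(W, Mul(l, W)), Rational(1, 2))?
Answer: Add(Rational(-1848, 8941), Mul(Rational(-8, 8941), I, Pow(285, Rational(1, 2)))) ≈ Add(-0.20669, Mul(-0.015105, I))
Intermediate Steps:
Function('n')(l, W) = Pow(Add(W, Mul(W, l)), Rational(1, 2))
Mul(Add(-29, Mul(7, Add(9, 2))), Pow(Add(-231, Function('n')(14, -19)), -1)) = Mul(Add(-29, Mul(7, Add(9, 2))), Pow(Add(-231, Pow(Mul(-19, Add(1, 14)), Rational(1, 2))), -1)) = Mul(Add(-29, Mul(7, 11)), Pow(Add(-231, Pow(Mul(-19, 15), Rational(1, 2))), -1)) = Mul(Add(-29, 77), Pow(Add(-231, Pow(-285, Rational(1, 2))), -1)) = Mul(48, Pow(Add(-231, Mul(I, Pow(285, Rational(1, 2)))), -1))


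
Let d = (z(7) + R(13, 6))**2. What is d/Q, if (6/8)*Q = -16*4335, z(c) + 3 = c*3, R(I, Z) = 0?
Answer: -81/23120 ≈ -0.0035035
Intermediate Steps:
z(c) = -3 + 3*c (z(c) = -3 + c*3 = -3 + 3*c)
d = 324 (d = ((-3 + 3*7) + 0)**2 = ((-3 + 21) + 0)**2 = (18 + 0)**2 = 18**2 = 324)
Q = -92480 (Q = 4*(-16*4335)/3 = (4/3)*(-69360) = -92480)
d/Q = 324/(-92480) = 324*(-1/92480) = -81/23120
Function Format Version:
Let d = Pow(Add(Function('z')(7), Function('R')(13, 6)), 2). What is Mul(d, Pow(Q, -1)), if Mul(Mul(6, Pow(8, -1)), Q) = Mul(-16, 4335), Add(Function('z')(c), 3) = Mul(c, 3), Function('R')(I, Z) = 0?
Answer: Rational(-81, 23120) ≈ -0.0035035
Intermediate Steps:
Function('z')(c) = Add(-3, Mul(3, c)) (Function('z')(c) = Add(-3, Mul(c, 3)) = Add(-3, Mul(3, c)))
d = 324 (d = Pow(Add(Add(-3, Mul(3, 7)), 0), 2) = Pow(Add(Add(-3, 21), 0), 2) = Pow(Add(18, 0), 2) = Pow(18, 2) = 324)
Q = -92480 (Q = Mul(Rational(4, 3), Mul(-16, 4335)) = Mul(Rational(4, 3), -69360) = -92480)
Mul(d, Pow(Q, -1)) = Mul(324, Pow(-92480, -1)) = Mul(324, Rational(-1, 92480)) = Rational(-81, 23120)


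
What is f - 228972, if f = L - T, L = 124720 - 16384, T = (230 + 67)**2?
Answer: -208845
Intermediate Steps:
T = 88209 (T = 297**2 = 88209)
L = 108336
f = 20127 (f = 108336 - 1*88209 = 108336 - 88209 = 20127)
f - 228972 = 20127 - 228972 = -208845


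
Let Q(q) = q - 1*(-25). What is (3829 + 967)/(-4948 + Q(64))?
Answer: -4796/4859 ≈ -0.98703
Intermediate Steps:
Q(q) = 25 + q (Q(q) = q + 25 = 25 + q)
(3829 + 967)/(-4948 + Q(64)) = (3829 + 967)/(-4948 + (25 + 64)) = 4796/(-4948 + 89) = 4796/(-4859) = 4796*(-1/4859) = -4796/4859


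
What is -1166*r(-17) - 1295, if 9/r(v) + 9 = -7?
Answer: -5113/8 ≈ -639.13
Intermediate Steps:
r(v) = -9/16 (r(v) = 9/(-9 - 7) = 9/(-16) = 9*(-1/16) = -9/16)
-1166*r(-17) - 1295 = -1166*(-9/16) - 1295 = 5247/8 - 1295 = -5113/8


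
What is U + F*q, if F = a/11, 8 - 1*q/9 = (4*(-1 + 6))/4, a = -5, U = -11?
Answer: -256/11 ≈ -23.273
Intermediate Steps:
q = 27 (q = 72 - 9*4*(-1 + 6)/4 = 72 - 9*4*5/4 = 72 - 180/4 = 72 - 9*5 = 72 - 45 = 27)
F = -5/11 ≈ -0.45455
U + F*q = -11 - 5/11*27 = -11 - 135/11 = -256/11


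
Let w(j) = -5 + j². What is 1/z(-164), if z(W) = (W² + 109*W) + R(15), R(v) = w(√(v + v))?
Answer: 1/9045 ≈ 0.00011056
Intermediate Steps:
R(v) = -5 + 2*v (R(v) = -5 + (√(v + v))² = -5 + (√(2*v))² = -5 + (√2*√v)² = -5 + 2*v)
z(W) = 25 + W² + 109*W (z(W) = (W² + 109*W) + (-5 + 2*15) = (W² + 109*W) + (-5 + 30) = (W² + 109*W) + 25 = 25 + W² + 109*W)
1/z(-164) = 1/(25 + (-164)² + 109*(-164)) = 1/(25 + 26896 - 17876) = 1/9045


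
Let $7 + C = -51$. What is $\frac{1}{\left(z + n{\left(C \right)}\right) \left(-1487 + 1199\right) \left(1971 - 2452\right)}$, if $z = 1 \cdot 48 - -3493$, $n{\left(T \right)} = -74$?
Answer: $\frac{1}{480276576} \approx 2.0821 \cdot 10^{-9}$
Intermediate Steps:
$C = -58$ ($C = -7 - 51 = -58$)
$z = 3541$ ($z = 48 + 3493 = 3541$)
$\frac{1}{\left(z + n{\left(C \right)}\right) \left(-1487 + 1199\right) \left(1971 - 2452\right)} = \frac{1}{\left(3541 - 74\right) \left(-1487 + 1199\right) \left(1971 - 2452\right)} = \frac{1}{3467 \left(\left(-288\right) \left(-481\right)\right)} = \frac{1}{3467 \cdot 138528} = \frac{1}{3467} \cdot \frac{1}{138528} = \frac{1}{480276576}$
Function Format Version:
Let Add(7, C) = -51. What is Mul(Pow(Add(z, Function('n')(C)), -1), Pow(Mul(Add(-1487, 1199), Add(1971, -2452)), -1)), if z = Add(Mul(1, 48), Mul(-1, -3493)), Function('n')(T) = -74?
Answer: Rational(1, 480276576) ≈ 2.0821e-9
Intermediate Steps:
C = -58 (C = Add(-7, -51) = -58)
z = 3541 (z = Add(48, 3493) = 3541)
Mul(Pow(Add(z, Function('n')(C)), -1), Pow(Mul(Add(-1487, 1199), Add(1971, -2452)), -1)) = Mul(Pow(Add(3541, -74), -1), Pow(Mul(Add(-1487, 1199), Add(1971, -2452)), -1)) = Mul(Pow(3467, -1), Pow(Mul(-288, -481), -1)) = Mul(Rational(1, 3467), Pow(138528, -1)) = Mul(Rational(1, 3467), Rational(1, 138528)) = Rational(1, 480276576)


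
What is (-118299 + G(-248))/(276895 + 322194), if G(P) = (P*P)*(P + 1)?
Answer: -15309787/599089 ≈ -25.555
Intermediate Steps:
G(P) = P²*(1 + P)
(-118299 + G(-248))/(276895 + 322194) = (-118299 + (-248)²*(1 - 248))/(276895 + 322194) = (-118299 + 61504*(-247))/599089 = (-118299 - 15191488)*(1/599089) = -15309787*1/599089 = -15309787/599089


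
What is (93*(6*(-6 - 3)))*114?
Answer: -572508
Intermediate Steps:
(93*(6*(-6 - 3)))*114 = (93*(6*(-9)))*114 = (93*(-54))*114 = -5022*114 = -572508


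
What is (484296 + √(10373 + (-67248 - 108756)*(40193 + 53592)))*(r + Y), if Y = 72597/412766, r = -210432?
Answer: -21032757907372620/206383 - 86859102315*I*√16506524767/412766 ≈ -1.0191e+11 - 2.7036e+10*I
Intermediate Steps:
Y = 72597/412766 (Y = 72597*(1/412766) = 72597/412766 ≈ 0.17588)
(484296 + √(10373 + (-67248 - 108756)*(40193 + 53592)))*(r + Y) = (484296 + √(10373 + (-67248 - 108756)*(40193 + 53592)))*(-210432 + 72597/412766) = (484296 + √(10373 - 176004*93785))*(-86859102315/412766) = (484296 + √(10373 - 16506535140))*(-86859102315/412766) = (484296 + √(-16506524767))*(-86859102315/412766) = (484296 + I*√16506524767)*(-86859102315/412766) = -21032757907372620/206383 - 86859102315*I*√16506524767/412766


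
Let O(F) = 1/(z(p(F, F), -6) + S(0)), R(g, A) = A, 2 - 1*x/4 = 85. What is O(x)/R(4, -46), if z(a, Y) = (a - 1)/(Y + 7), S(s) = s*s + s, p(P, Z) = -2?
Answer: 1/138 ≈ 0.0072464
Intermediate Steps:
x = -332 (x = 8 - 4*85 = 8 - 340 = -332)
S(s) = s + s² (S(s) = s² + s = s + s²)
z(a, Y) = (-1 + a)/(7 + Y)
O(F) = -⅓ (O(F) = 1/((-1 - 2)/(7 - 6) + 0*(1 + 0)) = 1/(-3/1 + 0*1) = 1/(1*(-3) + 0) = 1/(-3 + 0) = 1/(-3) = -⅓)
O(x)/R(4, -46) = -⅓/(-46) = -⅓*(-1/46) = 1/138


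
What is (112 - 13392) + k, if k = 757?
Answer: -12523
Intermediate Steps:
(112 - 13392) + k = (112 - 13392) + 757 = -13280 + 757 = -12523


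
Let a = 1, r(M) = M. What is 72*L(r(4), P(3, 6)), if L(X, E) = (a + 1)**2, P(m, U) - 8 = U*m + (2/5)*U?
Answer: 288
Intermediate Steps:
P(m, U) = 8 + 2*U/5 + U*m (P(m, U) = 8 + (U*m + (2/5)*U) = 8 + (U*m + (2*(1/5))*U) = 8 + (U*m + 2*U/5) = 8 + (2*U/5 + U*m) = 8 + 2*U/5 + U*m)
L(X, E) = 4 (L(X, E) = (1 + 1)**2 = 2**2 = 4)
72*L(r(4), P(3, 6)) = 72*4 = 288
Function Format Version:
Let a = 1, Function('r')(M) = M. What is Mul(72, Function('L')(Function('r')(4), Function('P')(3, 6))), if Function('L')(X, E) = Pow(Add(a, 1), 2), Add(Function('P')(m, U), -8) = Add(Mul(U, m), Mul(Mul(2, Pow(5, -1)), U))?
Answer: 288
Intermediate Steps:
Function('P')(m, U) = Add(8, Mul(Rational(2, 5), U), Mul(U, m)) (Function('P')(m, U) = Add(8, Add(Mul(U, m), Mul(Mul(2, Pow(5, -1)), U))) = Add(8, Add(Mul(U, m), Mul(Mul(2, Rational(1, 5)), U))) = Add(8, Add(Mul(U, m), Mul(Rational(2, 5), U))) = Add(8, Add(Mul(Rational(2, 5), U), Mul(U, m))) = Add(8, Mul(Rational(2, 5), U), Mul(U, m)))
Function('L')(X, E) = 4 (Function('L')(X, E) = Pow(Add(1, 1), 2) = Pow(2, 2) = 4)
Mul(72, Function('L')(Function('r')(4), Function('P')(3, 6))) = Mul(72, 4) = 288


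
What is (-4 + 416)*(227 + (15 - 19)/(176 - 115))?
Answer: 5703316/61 ≈ 93497.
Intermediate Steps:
(-4 + 416)*(227 + (15 - 19)/(176 - 115)) = 412*(227 - 4/61) = 412*(13843/61) = 5703316/61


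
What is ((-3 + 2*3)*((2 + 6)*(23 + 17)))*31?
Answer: 29760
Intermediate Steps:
((-3 + 2*3)*((2 + 6)*(23 + 17)))*31 = ((-3 + 6)*(8*40))*31 = (3*320)*31 = 960*31 = 29760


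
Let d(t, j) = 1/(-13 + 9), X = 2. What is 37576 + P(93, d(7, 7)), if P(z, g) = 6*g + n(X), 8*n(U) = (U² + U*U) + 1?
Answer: 300605/8 ≈ 37576.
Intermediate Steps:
d(t, j) = -¼ (d(t, j) = 1/(-4) = -¼)
n(U) = ⅛ + U²/4 (n(U) = ((U² + U*U) + 1)/8 = ((U² + U²) + 1)/8 = (2*U² + 1)/8 = (1 + 2*U²)/8 = ⅛ + U²/4)
P(z, g) = 9/8 + 6*g (P(z, g) = 6*g + (⅛ + (¼)*2²) = 6*g + (⅛ + (¼)*4) = 6*g + (⅛ + 1) = 6*g + 9/8 = 9/8 + 6*g)
37576 + P(93, d(7, 7)) = 37576 + (9/8 + 6*(-¼)) = 37576 + (9/8 - 3/2) = 37576 - 3/8 = 300605/8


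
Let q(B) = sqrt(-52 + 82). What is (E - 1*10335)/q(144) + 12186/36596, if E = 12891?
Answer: 6093/18298 + 426*sqrt(30)/5 ≈ 466.99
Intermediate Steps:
q(B) = sqrt(30)
(E - 1*10335)/q(144) + 12186/36596 = (12891 - 1*10335)/(sqrt(30)) + 12186/36596 = (12891 - 10335)*(sqrt(30)/30) + 12186*(1/36596) = 2556*(sqrt(30)/30) + 6093/18298 = 426*sqrt(30)/5 + 6093/18298 = 6093/18298 + 426*sqrt(30)/5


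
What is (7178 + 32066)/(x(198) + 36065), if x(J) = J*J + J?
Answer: 39244/75467 ≈ 0.52002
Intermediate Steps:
x(J) = J + J**2 (x(J) = J**2 + J = J + J**2)
(7178 + 32066)/(x(198) + 36065) = (7178 + 32066)/(198*(1 + 198) + 36065) = 39244/(198*199 + 36065) = 39244/(39402 + 36065) = 39244/75467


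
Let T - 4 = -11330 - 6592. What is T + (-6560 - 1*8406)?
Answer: -32884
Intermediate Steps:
T = -17918 (T = 4 + (-11330 - 6592) = 4 - 17922 = -17918)
T + (-6560 - 1*8406) = -17918 + (-6560 - 1*8406) = -17918 + (-6560 - 8406) = -17918 - 14966 = -32884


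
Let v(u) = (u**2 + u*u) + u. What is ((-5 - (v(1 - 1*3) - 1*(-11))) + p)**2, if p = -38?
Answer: 3600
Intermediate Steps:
v(u) = u + 2*u**2 (v(u) = (u**2 + u**2) + u = 2*u**2 + u = u + 2*u**2)
((-5 - (v(1 - 1*3) - 1*(-11))) + p)**2 = ((-5 - ((1 - 1*3)*(1 + 2*(1 - 1*3)) - 1*(-11))) - 38)**2 = ((-5 - ((1 - 3)*(1 + 2*(1 - 3)) + 11)) - 38)**2 = ((-5 - (-2*(1 + 2*(-2)) + 11)) - 38)**2 = ((-5 - (-2*(1 - 4) + 11)) - 38)**2 = ((-5 - (-2*(-3) + 11)) - 38)**2 = ((-5 - (6 + 11)) - 38)**2 = ((-5 - 1*17) - 38)**2 = ((-5 - 17) - 38)**2 = (-22 - 38)**2 = (-60)**2 = 3600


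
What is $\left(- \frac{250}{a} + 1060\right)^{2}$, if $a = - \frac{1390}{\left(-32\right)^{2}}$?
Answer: $\frac{29908243600}{19321} \approx 1.548 \cdot 10^{6}$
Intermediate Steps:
$a = - \frac{695}{512}$ ($a = - \frac{1390}{1024} = \left(-1390\right) \frac{1}{1024} = - \frac{695}{512} \approx -1.3574$)
$\left(- \frac{250}{a} + 1060\right)^{2} = \left(- \frac{250}{- \frac{695}{512}} + 1060\right)^{2} = \left(\left(-250\right) \left(- \frac{512}{695}\right) + 1060\right)^{2} = \left(\frac{25600}{139} + 1060\right)^{2} = \left(\frac{172940}{139}\right)^{2} = \frac{29908243600}{19321}$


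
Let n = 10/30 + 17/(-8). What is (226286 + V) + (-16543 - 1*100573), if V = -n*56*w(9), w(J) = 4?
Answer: 328714/3 ≈ 1.0957e+5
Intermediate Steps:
n = -43/24 (n = 10*(1/30) + 17*(-1/8) = 1/3 - 17/8 = -43/24 ≈ -1.7917)
V = 1204/3 (V = -(-43/24*56)*4 = -(-301)*4/3 = -1*(-1204/3) = 1204/3 ≈ 401.33)
(226286 + V) + (-16543 - 1*100573) = (226286 + 1204/3) + (-16543 - 1*100573) = 680062/3 + (-16543 - 100573) = 680062/3 - 117116 = 328714/3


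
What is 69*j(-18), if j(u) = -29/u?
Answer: 667/6 ≈ 111.17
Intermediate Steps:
69*j(-18) = 69*(-29/(-18)) = 69*(-29*(-1/18)) = 69*(29/18) = 667/6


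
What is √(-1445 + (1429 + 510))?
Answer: √494 ≈ 22.226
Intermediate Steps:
√(-1445 + (1429 + 510)) = √(-1445 + 1939) = √494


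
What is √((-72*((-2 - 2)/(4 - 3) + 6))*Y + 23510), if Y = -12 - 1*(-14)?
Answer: √23222 ≈ 152.39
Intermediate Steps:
Y = 2 (Y = -12 + 14 = 2)
√((-72*((-2 - 2)/(4 - 3) + 6))*Y + 23510) = √(-72*((-2 - 2)/(4 - 3) + 6)*2 + 23510) = √(-72*(-4/1 + 6)*2 + 23510) = √(-72*(-4*1 + 6)*2 + 23510) = √(-72*(-4 + 6)*2 + 23510) = √(-72*2*2 + 23510) = √(-24*6*2 + 23510) = √(-144*2 + 23510) = √(-288 + 23510) = √23222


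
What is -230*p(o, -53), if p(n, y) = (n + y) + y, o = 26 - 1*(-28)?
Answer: 11960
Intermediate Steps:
o = 54 (o = 26 + 28 = 54)
p(n, y) = n + 2*y
-230*p(o, -53) = -230*(54 + 2*(-53)) = -230*(54 - 106) = -230*(-52) = 11960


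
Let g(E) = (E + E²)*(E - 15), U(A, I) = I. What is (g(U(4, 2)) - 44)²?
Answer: 14884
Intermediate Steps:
g(E) = (-15 + E)*(E + E²) (g(E) = (E + E²)*(-15 + E) = (-15 + E)*(E + E²))
(g(U(4, 2)) - 44)² = (2*(-15 + 2² - 14*2) - 44)² = (2*(-15 + 4 - 28) - 44)² = (2*(-39) - 44)² = (-78 - 44)² = (-122)² = 14884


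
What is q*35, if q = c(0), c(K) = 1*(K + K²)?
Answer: 0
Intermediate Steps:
c(K) = K + K²
q = 0 (q = 0*(1 + 0) = 0*1 = 0)
q*35 = 0*35 = 0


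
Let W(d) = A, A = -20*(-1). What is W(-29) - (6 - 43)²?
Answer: -1349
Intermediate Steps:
A = 20
W(d) = 20
W(-29) - (6 - 43)² = 20 - (6 - 43)² = 20 - 1*(-37)² = 20 - 1*1369 = 20 - 1369 = -1349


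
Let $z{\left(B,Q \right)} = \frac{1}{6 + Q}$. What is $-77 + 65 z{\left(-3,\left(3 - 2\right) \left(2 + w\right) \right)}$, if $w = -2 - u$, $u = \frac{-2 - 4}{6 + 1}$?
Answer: $- \frac{3241}{48} \approx -67.521$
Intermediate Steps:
$u = - \frac{6}{7} \approx -0.85714$
$w = - \frac{8}{7}$ ($w = -2 - - \frac{6}{7} = -2 + \frac{6}{7} = - \frac{8}{7} \approx -1.1429$)
$-77 + 65 z{\left(-3,\left(3 - 2\right) \left(2 + w\right) \right)} = -77 + \frac{65}{6 + \left(3 - 2\right) \left(2 - \frac{8}{7}\right)} = -77 + \frac{65}{6 + 1 \cdot \frac{6}{7}} = -77 + \frac{65}{6 + \frac{6}{7}} = -77 + \frac{65}{\frac{48}{7}} = -77 + 65 \cdot \frac{7}{48} = -77 + \frac{455}{48} = - \frac{3241}{48}$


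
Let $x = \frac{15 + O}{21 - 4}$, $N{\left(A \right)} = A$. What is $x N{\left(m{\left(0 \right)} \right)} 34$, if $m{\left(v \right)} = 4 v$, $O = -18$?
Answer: $0$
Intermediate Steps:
$x = - \frac{3}{17}$ ($x = \frac{15 - 18}{21 - 4} = - \frac{3}{17} \approx -0.17647$)
$x N{\left(m{\left(0 \right)} \right)} 34 = - \frac{3 \cdot 4 \cdot 0}{17} \cdot 34 = \left(- \frac{3}{17}\right) 0 \cdot 34 = 0 \cdot 34 = 0$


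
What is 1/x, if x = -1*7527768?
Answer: -1/7527768 ≈ -1.3284e-7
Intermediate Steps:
x = -7527768
1/x = 1/(-7527768) = -1/7527768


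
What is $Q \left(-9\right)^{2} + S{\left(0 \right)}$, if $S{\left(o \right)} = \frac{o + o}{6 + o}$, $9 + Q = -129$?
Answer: $-11178$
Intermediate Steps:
$Q = -138$ ($Q = -9 - 129 = -138$)
$S{\left(o \right)} = \frac{2 o}{6 + o}$
$Q \left(-9\right)^{2} + S{\left(0 \right)} = - 138 \left(-9\right)^{2} + 2 \cdot 0 \frac{1}{6 + 0} = \left(-138\right) 81 + 2 \cdot 0 \cdot \frac{1}{6} = -11178 + 2 \cdot 0 \cdot \frac{1}{6} = -11178 + 0 = -11178$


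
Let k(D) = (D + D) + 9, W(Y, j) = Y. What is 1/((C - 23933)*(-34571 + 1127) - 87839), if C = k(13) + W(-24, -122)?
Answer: 1/799959529 ≈ 1.2501e-9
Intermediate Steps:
k(D) = 9 + 2*D (k(D) = 2*D + 9 = 9 + 2*D)
C = 11 (C = (9 + 2*13) - 24 = (9 + 26) - 24 = 35 - 24 = 11)
1/((C - 23933)*(-34571 + 1127) - 87839) = 1/((11 - 23933)*(-34571 + 1127) - 87839) = 1/(-23922*(-33444) - 87839) = 1/(800047368 - 87839) = 1/799959529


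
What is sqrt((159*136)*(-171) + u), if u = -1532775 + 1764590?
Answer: I*sqrt(3465889) ≈ 1861.7*I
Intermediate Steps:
u = 231815
sqrt((159*136)*(-171) + u) = sqrt((159*136)*(-171) + 231815) = sqrt(21624*(-171) + 231815) = sqrt(-3697704 + 231815) = sqrt(-3465889) = I*sqrt(3465889)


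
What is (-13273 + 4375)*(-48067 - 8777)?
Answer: 505797912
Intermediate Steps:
(-13273 + 4375)*(-48067 - 8777) = -8898*(-56844) = 505797912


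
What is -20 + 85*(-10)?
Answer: -870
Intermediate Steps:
-20 + 85*(-10) = -20 - 850 = -870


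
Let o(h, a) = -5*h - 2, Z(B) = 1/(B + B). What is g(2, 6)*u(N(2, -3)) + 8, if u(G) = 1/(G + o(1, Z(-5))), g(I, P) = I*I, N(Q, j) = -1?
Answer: 15/2 ≈ 7.5000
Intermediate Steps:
Z(B) = 1/(2*B)
g(I, P) = I²
o(h, a) = -2 - 5*h
u(G) = 1/(-7 + G) (u(G) = 1/(G + (-2 - 5*1)) = 1/(G + (-2 - 5)) = 1/(G - 7) = 1/(-7 + G))
g(2, 6)*u(N(2, -3)) + 8 = 2²/(-7 - 1) + 8 = 4/(-8) + 8 = 4*(-⅛) + 8 = -½ + 8 = 15/2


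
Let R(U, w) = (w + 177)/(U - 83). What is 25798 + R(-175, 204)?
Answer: 2218501/86 ≈ 25797.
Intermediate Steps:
R(U, w) = (177 + w)/(-83 + U)
25798 + R(-175, 204) = 25798 + (177 + 204)/(-83 - 175) = 25798 + 381/(-258) = 25798 - 1/258*381 = 25798 - 127/86 = 2218501/86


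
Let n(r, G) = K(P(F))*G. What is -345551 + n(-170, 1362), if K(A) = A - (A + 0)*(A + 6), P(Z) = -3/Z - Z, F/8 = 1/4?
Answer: -676801/2 ≈ -3.3840e+5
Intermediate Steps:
F = 2 (F = 8/4 = 8*(1/4) = 2)
P(Z) = -Z - 3/Z
K(A) = A - A*(6 + A)
n(r, G) = 21*G/4 (n(r, G) = (-(-1*2 - 3/2)*(5 + (-1*2 - 3/2)))*G = (-(-2 - 3*1/2)*(5 + (-2 - 3*1/2)))*G = (-(-2 - 3/2)*(5 + (-2 - 3/2)))*G = (-1*(-7/2)*(5 - 7/2))*G = (-1*(-7/2)*3/2)*G = 21*G/4)
-345551 + n(-170, 1362) = -345551 + (21/4)*1362 = -345551 + 14301/2 = -676801/2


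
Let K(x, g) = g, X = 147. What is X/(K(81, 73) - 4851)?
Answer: -147/4778 ≈ -0.030766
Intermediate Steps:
X/(K(81, 73) - 4851) = 147/(73 - 4851) = 147/(-4778) = 147*(-1/4778) = -147/4778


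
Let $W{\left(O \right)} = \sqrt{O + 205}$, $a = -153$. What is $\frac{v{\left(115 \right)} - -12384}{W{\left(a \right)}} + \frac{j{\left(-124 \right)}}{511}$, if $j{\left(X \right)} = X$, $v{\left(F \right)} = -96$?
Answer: $- \frac{124}{511} + \frac{6144 \sqrt{13}}{13} \approx 1703.8$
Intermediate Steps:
$W{\left(O \right)} = \sqrt{205 + O}$
$\frac{v{\left(115 \right)} - -12384}{W{\left(a \right)}} + \frac{j{\left(-124 \right)}}{511} = \frac{-96 - -12384}{\sqrt{205 - 153}} - \frac{124}{511} = \frac{-96 + 12384}{\sqrt{52}} - \frac{124}{511} = \frac{12288}{2 \sqrt{13}} - \frac{124}{511} = 12288 \frac{\sqrt{13}}{26} - \frac{124}{511} = \frac{6144 \sqrt{13}}{13} - \frac{124}{511} = - \frac{124}{511} + \frac{6144 \sqrt{13}}{13}$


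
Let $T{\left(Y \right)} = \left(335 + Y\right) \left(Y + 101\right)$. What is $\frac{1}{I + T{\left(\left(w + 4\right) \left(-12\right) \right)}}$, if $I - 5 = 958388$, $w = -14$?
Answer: $\frac{1}{1058948} \approx 9.4433 \cdot 10^{-7}$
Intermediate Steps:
$T{\left(Y \right)} = \left(101 + Y\right) \left(335 + Y\right)$ ($T{\left(Y \right)} = \left(335 + Y\right) \left(101 + Y\right) = \left(101 + Y\right) \left(335 + Y\right)$)
$I = 958393$ ($I = 5 + 958388 = 958393$)
$\frac{1}{I + T{\left(\left(w + 4\right) \left(-12\right) \right)}} = \frac{1}{958393 + \left(33835 + \left(\left(-14 + 4\right) \left(-12\right)\right)^{2} + 436 \left(-14 + 4\right) \left(-12\right)\right)} = \frac{1}{958393 + \left(33835 + \left(\left(-10\right) \left(-12\right)\right)^{2} + 436 \left(\left(-10\right) \left(-12\right)\right)\right)} = \frac{1}{958393 + \left(33835 + 120^{2} + 436 \cdot 120\right)} = \frac{1}{958393 + \left(33835 + 14400 + 52320\right)} = \frac{1}{958393 + 100555} = \frac{1}{1058948}$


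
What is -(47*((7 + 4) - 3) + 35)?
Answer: -411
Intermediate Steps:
-(47*((7 + 4) - 3) + 35) = -(47*(11 - 3) + 35) = -(47*8 + 35) = -(376 + 35) = -1*411 = -411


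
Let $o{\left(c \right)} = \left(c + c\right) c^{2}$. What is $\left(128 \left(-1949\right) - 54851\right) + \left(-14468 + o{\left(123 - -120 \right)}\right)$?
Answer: $28379023$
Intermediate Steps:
$o{\left(c \right)} = 2 c^{3}$ ($o{\left(c \right)} = 2 c c^{2} = 2 c^{3}$)
$\left(128 \left(-1949\right) - 54851\right) + \left(-14468 + o{\left(123 - -120 \right)}\right) = \left(128 \left(-1949\right) - 54851\right) - \left(14468 - 2 \left(123 - -120\right)^{3}\right) = \left(-249472 - 54851\right) - \left(14468 - 2 \left(123 + 120\right)^{3}\right) = -304323 - \left(14468 - 2 \cdot 243^{3}\right) = -304323 + \left(-14468 + 2 \cdot 14348907\right) = -304323 + \left(-14468 + 28697814\right) = -304323 + 28683346 = 28379023$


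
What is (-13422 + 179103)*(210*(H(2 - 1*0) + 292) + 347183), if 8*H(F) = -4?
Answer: 67663789038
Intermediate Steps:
H(F) = -½ (H(F) = (⅛)*(-4) = -½)
(-13422 + 179103)*(210*(H(2 - 1*0) + 292) + 347183) = (-13422 + 179103)*(210*(-½ + 292) + 347183) = 165681*(210*(583/2) + 347183) = 165681*(61215 + 347183) = 165681*408398 = 67663789038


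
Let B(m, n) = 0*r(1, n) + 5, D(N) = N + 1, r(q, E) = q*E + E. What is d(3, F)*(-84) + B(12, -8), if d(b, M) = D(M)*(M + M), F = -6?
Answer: -5035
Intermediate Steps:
r(q, E) = E + E*q (r(q, E) = E*q + E = E + E*q)
D(N) = 1 + N
B(m, n) = 5 (B(m, n) = 0*(n*(1 + 1)) + 5 = 0*(n*2) + 5 = 0*(2*n) + 5 = 0 + 5 = 5)
d(b, M) = 2*M*(1 + M) (d(b, M) = (1 + M)*(M + M) = (1 + M)*(2*M) = 2*M*(1 + M))
d(3, F)*(-84) + B(12, -8) = (2*(-6)*(1 - 6))*(-84) + 5 = (2*(-6)*(-5))*(-84) + 5 = 60*(-84) + 5 = -5040 + 5 = -5035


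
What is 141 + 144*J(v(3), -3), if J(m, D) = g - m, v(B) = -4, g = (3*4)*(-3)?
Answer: -4467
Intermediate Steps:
g = -36 (g = 12*(-3) = -36)
J(m, D) = -36 - m
141 + 144*J(v(3), -3) = 141 + 144*(-36 - 1*(-4)) = 141 + 144*(-36 + 4) = 141 + 144*(-32) = 141 - 4608 = -4467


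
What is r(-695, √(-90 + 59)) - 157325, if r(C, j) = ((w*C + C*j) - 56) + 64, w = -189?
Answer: -25962 - 695*I*√31 ≈ -25962.0 - 3869.6*I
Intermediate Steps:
r(C, j) = 8 - 189*C + C*j (r(C, j) = ((-189*C + C*j) - 56) + 64 = (-56 - 189*C + C*j) + 64 = 8 - 189*C + C*j)
r(-695, √(-90 + 59)) - 157325 = (8 - 189*(-695) - 695*√(-90 + 59)) - 157325 = (8 + 131355 - 695*I*√31) - 157325 = (131363 - 695*I*√31) - 157325 = -25962 - 695*I*√31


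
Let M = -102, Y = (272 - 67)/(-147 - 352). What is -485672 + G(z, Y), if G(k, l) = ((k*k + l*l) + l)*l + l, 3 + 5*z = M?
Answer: -60368023647588/124251499 ≈ -4.8585e+5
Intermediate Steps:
Y = -205/499 (Y = 205/(-499) = 205*(-1/499) = -205/499 ≈ -0.41082)
z = -21 (z = -3/5 + (1/5)*(-102) = -3/5 - 102/5 = -21)
G(k, l) = l + l*(l + k**2 + l**2) (G(k, l) = ((k**2 + l**2) + l)*l + l = (l + k**2 + l**2)*l + l = l*(l + k**2 + l**2) + l = l + l*(l + k**2 + l**2))
-485672 + G(z, Y) = -485672 - 205*(1 - 205/499 + (-21)**2 + (-205/499)**2)/499 = -485672 - 205*(1 - 205/499 + 441 + 42025/249001)/499 = -485672 - 205/499*109998172/249001 = -485672 - 22549625260/124251499 = -60368023647588/124251499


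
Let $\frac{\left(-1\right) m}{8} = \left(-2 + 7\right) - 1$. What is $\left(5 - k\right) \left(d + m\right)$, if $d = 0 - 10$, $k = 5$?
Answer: $0$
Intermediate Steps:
$m = -32$ ($m = - 8 \left(\left(-2 + 7\right) - 1\right) = - 8 \left(5 - 1\right) = \left(-8\right) 4 = -32$)
$d = -10$
$\left(5 - k\right) \left(d + m\right) = \left(5 - 5\right) \left(-10 - 32\right) = \left(5 - 5\right) \left(-42\right) = 0 \left(-42\right) = 0$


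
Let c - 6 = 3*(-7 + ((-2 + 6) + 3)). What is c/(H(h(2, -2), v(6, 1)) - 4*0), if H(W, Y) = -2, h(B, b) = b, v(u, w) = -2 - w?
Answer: -3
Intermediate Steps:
c = 6 (c = 6 + 3*(-7 + ((-2 + 6) + 3)) = 6 + 3*(-7 + (4 + 3)) = 6 + 3*(-7 + 7) = 6 + 3*0 = 6 + 0 = 6)
c/(H(h(2, -2), v(6, 1)) - 4*0) = 6/(-2 - 4*0) = 6/(-2 + 0) = 6/(-2) = 6*(-½) = -3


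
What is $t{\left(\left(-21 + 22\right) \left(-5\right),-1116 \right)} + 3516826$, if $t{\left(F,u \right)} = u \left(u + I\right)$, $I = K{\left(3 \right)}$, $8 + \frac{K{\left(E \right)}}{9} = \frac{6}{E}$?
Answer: $4822546$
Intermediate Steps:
$K{\left(E \right)} = -72 + \frac{54}{E}$ ($K{\left(E \right)} = -72 + 9 \frac{6}{E} = -72 + \frac{54}{E}$)
$I = -54$ ($I = -72 + \frac{54}{3} = -72 + 54 \cdot \frac{1}{3} = -72 + 18 = -54$)
$t{\left(F,u \right)} = u \left(-54 + u\right)$ ($t{\left(F,u \right)} = u \left(u - 54\right) = u \left(-54 + u\right)$)
$t{\left(\left(-21 + 22\right) \left(-5\right),-1116 \right)} + 3516826 = - 1116 \left(-54 - 1116\right) + 3516826 = \left(-1116\right) \left(-1170\right) + 3516826 = 1305720 + 3516826 = 4822546$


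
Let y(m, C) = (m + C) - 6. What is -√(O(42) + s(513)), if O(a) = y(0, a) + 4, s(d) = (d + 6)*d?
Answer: -√266287 ≈ -516.03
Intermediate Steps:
y(m, C) = -6 + C + m (y(m, C) = (C + m) - 6 = -6 + C + m)
s(d) = d*(6 + d) (s(d) = (6 + d)*d = d*(6 + d))
O(a) = -2 + a (O(a) = (-6 + a + 0) + 4 = (-6 + a) + 4 = -2 + a)
-√(O(42) + s(513)) = -√((-2 + 42) + 513*(6 + 513)) = -√(40 + 513*519) = -√(40 + 266247) = -√266287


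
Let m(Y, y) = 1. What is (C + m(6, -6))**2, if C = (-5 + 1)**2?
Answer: 289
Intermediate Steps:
C = 16 (C = (-4)**2 = 16)
(C + m(6, -6))**2 = (16 + 1)**2 = 17**2 = 289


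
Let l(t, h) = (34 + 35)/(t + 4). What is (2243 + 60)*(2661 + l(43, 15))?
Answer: 6131664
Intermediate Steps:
l(t, h) = 69/(4 + t)
(2243 + 60)*(2661 + l(43, 15)) = (2243 + 60)*(2661 + 69/(4 + 43)) = 2303*(2661 + 69/47) = 2303*(125136/47) = 6131664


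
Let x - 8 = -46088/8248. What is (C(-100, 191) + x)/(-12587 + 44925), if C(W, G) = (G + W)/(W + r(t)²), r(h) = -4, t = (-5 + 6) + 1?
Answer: 16441/400085736 ≈ 4.1094e-5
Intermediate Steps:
t = 2 (t = 1 + 1 = 2)
x = 2487/1031 (x = 8 - 46088/8248 = 8 - 46088*1/8248 = 8 - 5761/1031 = 2487/1031 ≈ 2.4122)
C(W, G) = (G + W)/(16 + W) (C(W, G) = (G + W)/(W + (-4)²) = (G + W)/(W + 16) = (G + W)/(16 + W))
(C(-100, 191) + x)/(-12587 + 44925) = ((191 - 100)/(16 - 100) + 2487/1031)/(-12587 + 44925) = (91/(-84) + 2487/1031)/32338 = (-1/84*91 + 2487/1031)*(1/32338) = (-13/12 + 2487/1031)*(1/32338) = (16441/12372)*(1/32338) = 16441/400085736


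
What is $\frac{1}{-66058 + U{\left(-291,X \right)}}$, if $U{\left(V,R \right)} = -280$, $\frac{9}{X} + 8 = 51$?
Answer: $- \frac{1}{66338} \approx -1.5074 \cdot 10^{-5}$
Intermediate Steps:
$X = \frac{9}{43}$ ($X = \frac{9}{-8 + 51} = \frac{9}{43} \approx 0.2093$)
$\frac{1}{-66058 + U{\left(-291,X \right)}} = \frac{1}{-66058 - 280} = \frac{1}{-66338} = - \frac{1}{66338}$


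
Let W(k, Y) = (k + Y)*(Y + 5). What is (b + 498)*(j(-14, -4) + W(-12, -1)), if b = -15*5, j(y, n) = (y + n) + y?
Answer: -35532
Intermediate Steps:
j(y, n) = n + 2*y (j(y, n) = (n + y) + y = n + 2*y)
W(k, Y) = (5 + Y)*(Y + k) (W(k, Y) = (Y + k)*(5 + Y) = (5 + Y)*(Y + k))
b = -75
(b + 498)*(j(-14, -4) + W(-12, -1)) = (-75 + 498)*((-4 + 2*(-14)) + ((-1)**2 + 5*(-1) + 5*(-12) - 1*(-12))) = 423*((-4 - 28) + (1 - 5 - 60 + 12)) = 423*(-32 - 52) = 423*(-84) = -35532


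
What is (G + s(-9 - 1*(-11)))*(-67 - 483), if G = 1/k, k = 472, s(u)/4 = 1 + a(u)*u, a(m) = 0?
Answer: -519475/236 ≈ -2201.2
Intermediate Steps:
s(u) = 4 (s(u) = 4*(1 + 0*u) = 4*(1 + 0) = 4*1 = 4)
G = 1/472 ≈ 0.0021186
(G + s(-9 - 1*(-11)))*(-67 - 483) = (1/472 + 4)*(-67 - 483) = (1889/472)*(-550) = -519475/236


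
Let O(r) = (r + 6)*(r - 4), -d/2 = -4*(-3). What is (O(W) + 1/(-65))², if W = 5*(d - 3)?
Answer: 1358422884196/4225 ≈ 3.2152e+8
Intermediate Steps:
d = -24 (d = -(-8)*(-3) = -2*12 = -24)
W = -135 (W = 5*(-24 - 3) = 5*(-27) = -135)
O(r) = (-4 + r)*(6 + r) (O(r) = (6 + r)*(-4 + r) = (-4 + r)*(6 + r))
(O(W) + 1/(-65))² = ((-24 + (-135)² + 2*(-135)) + 1/(-65))² = ((-24 + 18225 - 270) - 1/65)² = (17931 - 1/65)² = (1165514/65)² = 1358422884196/4225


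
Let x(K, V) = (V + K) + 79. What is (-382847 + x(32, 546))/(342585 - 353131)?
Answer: 191095/5273 ≈ 36.240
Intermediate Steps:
x(K, V) = 79 + K + V (x(K, V) = (K + V) + 79 = 79 + K + V)
(-382847 + x(32, 546))/(342585 - 353131) = (-382847 + (79 + 32 + 546))/(342585 - 353131) = (-382847 + 657)/(-10546) = -382190*(-1/10546) = 191095/5273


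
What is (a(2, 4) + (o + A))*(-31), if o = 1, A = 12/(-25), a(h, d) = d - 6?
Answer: 1147/25 ≈ 45.880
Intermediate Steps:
a(h, d) = -6 + d
A = -12/25 (A = 12*(-1/25) = -12/25 ≈ -0.48000)
(a(2, 4) + (o + A))*(-31) = ((-6 + 4) + (1 - 12/25))*(-31) = (-2 + 13/25)*(-31) = -37/25*(-31) = 1147/25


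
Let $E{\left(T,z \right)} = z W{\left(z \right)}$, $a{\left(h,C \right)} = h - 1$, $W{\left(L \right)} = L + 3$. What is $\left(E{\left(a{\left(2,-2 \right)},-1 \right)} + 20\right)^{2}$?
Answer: $324$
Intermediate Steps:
$W{\left(L \right)} = 3 + L$
$a{\left(h,C \right)} = -1 + h$ ($a{\left(h,C \right)} = h - 1 = -1 + h$)
$E{\left(T,z \right)} = z \left(3 + z\right)$
$\left(E{\left(a{\left(2,-2 \right)},-1 \right)} + 20\right)^{2} = \left(- (3 - 1) + 20\right)^{2} = \left(\left(-1\right) 2 + 20\right)^{2} = \left(-2 + 20\right)^{2} = 18^{2} = 324$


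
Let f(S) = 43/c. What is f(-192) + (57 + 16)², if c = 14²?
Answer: 1044527/196 ≈ 5329.2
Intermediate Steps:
c = 196
f(S) = 43/196
f(-192) + (57 + 16)² = 43/196 + (57 + 16)² = 43/196 + 73² = 43/196 + 5329 = 1044527/196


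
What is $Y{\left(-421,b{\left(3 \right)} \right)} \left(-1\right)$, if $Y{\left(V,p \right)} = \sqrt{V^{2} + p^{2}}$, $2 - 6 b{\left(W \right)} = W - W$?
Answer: $- \frac{\sqrt{1595170}}{3} \approx -421.0$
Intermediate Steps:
$b{\left(W \right)} = \frac{1}{3}$ ($b{\left(W \right)} = \frac{1}{3} - \frac{W - W}{6} = \frac{1}{3} - 0 = \frac{1}{3} + 0 = \frac{1}{3}$)
$Y{\left(-421,b{\left(3 \right)} \right)} \left(-1\right) = \sqrt{\left(-421\right)^{2} + \left(\frac{1}{3}\right)^{2}} \left(-1\right) = \sqrt{177241 + \frac{1}{9}} \left(-1\right) = \sqrt{\frac{1595170}{9}} \left(-1\right) = \frac{\sqrt{1595170}}{3} \left(-1\right) = - \frac{\sqrt{1595170}}{3}$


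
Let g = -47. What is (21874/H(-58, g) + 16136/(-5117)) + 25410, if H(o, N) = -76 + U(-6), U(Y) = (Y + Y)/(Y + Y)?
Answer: 9638583292/383775 ≈ 25115.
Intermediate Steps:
U(Y) = 1 (U(Y) = (2*Y)/((2*Y)) = (2*Y)*(1/(2*Y)) = 1)
H(o, N) = -75 (H(o, N) = -76 + 1 = -75)
(21874/H(-58, g) + 16136/(-5117)) + 25410 = (21874/(-75) + 16136/(-5117)) + 25410 = (21874*(-1/75) + 16136*(-1/5117)) + 25410 = (-21874/75 - 16136/5117) + 25410 = -113139458/383775 + 25410 = 9638583292/383775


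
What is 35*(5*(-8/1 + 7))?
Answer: -175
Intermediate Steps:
35*(5*(-8/1 + 7)) = 35*(5*(-8*1 + 7)) = 35*(5*(-8 + 7)) = 35*(5*(-1)) = 35*(-5) = -175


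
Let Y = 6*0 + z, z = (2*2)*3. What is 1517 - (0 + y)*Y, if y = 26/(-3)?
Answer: 1621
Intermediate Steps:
z = 12 (z = 4*3 = 12)
y = -26/3 (y = 26*(-1/3) = -26/3 ≈ -8.6667)
Y = 12 (Y = 6*0 + 12 = 0 + 12 = 12)
1517 - (0 + y)*Y = 1517 - (0 - 26/3)*12 = 1517 - (-26)*12/3 = 1517 - 1*(-104) = 1517 + 104 = 1621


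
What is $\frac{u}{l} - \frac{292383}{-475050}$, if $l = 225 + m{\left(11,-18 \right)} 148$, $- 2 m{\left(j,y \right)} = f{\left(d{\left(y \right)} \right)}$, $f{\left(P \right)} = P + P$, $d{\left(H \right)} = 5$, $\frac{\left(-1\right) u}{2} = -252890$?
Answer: $- \frac{16008014117}{16310050} \approx -981.48$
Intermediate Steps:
$u = 505780$ ($u = \left(-2\right) \left(-252890\right) = 505780$)
$f{\left(P \right)} = 2 P$
$m{\left(j,y \right)} = -5$ ($m{\left(j,y \right)} = - \frac{2 \cdot 5}{2} = \left(- \frac{1}{2}\right) 10 = -5$)
$l = -515$ ($l = 225 - 740 = -515$)
$\frac{u}{l} - \frac{292383}{-475050} = \frac{505780}{-515} - \frac{292383}{-475050} = 505780 \left(- \frac{1}{515}\right) - - \frac{97461}{158350} = - \frac{101156}{103} + \frac{97461}{158350} = - \frac{16008014117}{16310050}$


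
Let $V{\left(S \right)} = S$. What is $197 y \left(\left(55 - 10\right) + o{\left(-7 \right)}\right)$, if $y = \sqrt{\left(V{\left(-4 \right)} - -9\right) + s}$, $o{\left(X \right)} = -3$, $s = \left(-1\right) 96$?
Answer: $8274 i \sqrt{91} \approx 78929.0 i$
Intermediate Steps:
$s = -96$
$y = i \sqrt{91}$ ($y = \sqrt{\left(-4 - -9\right) - 96} = \sqrt{\left(-4 + 9\right) - 96} = \sqrt{5 - 96} = \sqrt{-91} = i \sqrt{91} \approx 9.5394 i$)
$197 y \left(\left(55 - 10\right) + o{\left(-7 \right)}\right) = 197 i \sqrt{91} \left(\left(55 - 10\right) - 3\right) = 197 i \sqrt{91} \left(45 - 3\right) = 197 i \sqrt{91} \cdot 42 = 8274 i \sqrt{91}$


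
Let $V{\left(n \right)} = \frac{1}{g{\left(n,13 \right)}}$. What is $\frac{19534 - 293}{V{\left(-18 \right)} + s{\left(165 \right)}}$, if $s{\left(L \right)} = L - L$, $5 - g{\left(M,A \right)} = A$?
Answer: $-153928$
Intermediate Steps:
$g{\left(M,A \right)} = 5 - A$
$s{\left(L \right)} = 0$
$V{\left(n \right)} = - \frac{1}{8}$ ($V{\left(n \right)} = \frac{1}{5 - 13} = \frac{1}{-8} = - \frac{1}{8}$)
$\frac{19534 - 293}{V{\left(-18 \right)} + s{\left(165 \right)}} = \frac{19534 - 293}{- \frac{1}{8} + 0} = \frac{19241}{- \frac{1}{8}} = 19241 \left(-8\right) = -153928$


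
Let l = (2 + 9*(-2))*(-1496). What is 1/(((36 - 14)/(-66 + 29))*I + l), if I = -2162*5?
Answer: 37/1123452 ≈ 3.2934e-5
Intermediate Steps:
I = -10810
l = 23936 (l = (2 - 18)*(-1496) = -16*(-1496) = 23936)
1/(((36 - 14)/(-66 + 29))*I + l) = 1/(((36 - 14)/(-66 + 29))*(-10810) + 23936) = 1/((22/(-37))*(-10810) + 23936) = 1/((22*(-1/37))*(-10810) + 23936) = 1/(-22/37*(-10810) + 23936) = 1/(237820/37 + 23936) = 1/(1123452/37) = 37/1123452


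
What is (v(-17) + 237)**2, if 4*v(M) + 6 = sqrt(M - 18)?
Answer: (942 + I*sqrt(35))**2/16 ≈ 55458.0 + 696.62*I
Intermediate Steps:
v(M) = -3/2 + sqrt(-18 + M)/4 (v(M) = -3/2 + sqrt(M - 18)/4 = -3/2 + sqrt(-18 + M)/4)
(v(-17) + 237)**2 = ((-3/2 + sqrt(-18 - 17)/4) + 237)**2 = ((-3/2 + sqrt(-35)/4) + 237)**2 = ((-3/2 + (I*sqrt(35))/4) + 237)**2 = ((-3/2 + I*sqrt(35)/4) + 237)**2 = (471/2 + I*sqrt(35)/4)**2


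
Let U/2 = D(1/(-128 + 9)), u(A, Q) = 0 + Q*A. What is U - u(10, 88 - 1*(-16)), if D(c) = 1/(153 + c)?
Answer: -9467001/9103 ≈ -1040.0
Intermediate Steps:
u(A, Q) = A*Q (u(A, Q) = 0 + A*Q = A*Q)
U = 119/9103 (U = 2/(153 + 1/(-128 + 9)) = 2/(153 + 1/(-119)) = 2/(153 - 1/119) = 2/(18206/119) = 2*(119/18206) = 119/9103 ≈ 0.013073)
U - u(10, 88 - 1*(-16)) = 119/9103 - 10*(88 - 1*(-16)) = 119/9103 - 10*(88 + 16) = 119/9103 - 10*104 = 119/9103 - 1*1040 = 119/9103 - 1040 = -9467001/9103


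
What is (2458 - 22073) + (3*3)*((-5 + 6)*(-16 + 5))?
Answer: -19714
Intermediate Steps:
(2458 - 22073) + (3*3)*((-5 + 6)*(-16 + 5)) = -19615 + 9*(1*(-11)) = -19615 + 9*(-11) = -19615 - 99 = -19714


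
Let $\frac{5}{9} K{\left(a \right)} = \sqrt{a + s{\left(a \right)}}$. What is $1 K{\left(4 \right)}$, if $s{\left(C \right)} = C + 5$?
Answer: $\frac{9 \sqrt{13}}{5} \approx 6.49$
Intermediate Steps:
$s{\left(C \right)} = 5 + C$
$K{\left(a \right)} = \frac{9 \sqrt{5 + 2 a}}{5}$ ($K{\left(a \right)} = \frac{9 \sqrt{a + \left(5 + a\right)}}{5} = \frac{9 \sqrt{5 + 2 a}}{5}$)
$1 K{\left(4 \right)} = 1 \frac{9 \sqrt{5 + 2 \cdot 4}}{5} = 1 \frac{9 \sqrt{5 + 8}}{5} = 1 \frac{9 \sqrt{13}}{5} = \frac{9 \sqrt{13}}{5}$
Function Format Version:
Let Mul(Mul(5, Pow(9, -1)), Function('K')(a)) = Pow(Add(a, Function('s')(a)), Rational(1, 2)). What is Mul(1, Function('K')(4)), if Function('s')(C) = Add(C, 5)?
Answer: Mul(Rational(9, 5), Pow(13, Rational(1, 2))) ≈ 6.4900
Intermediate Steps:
Function('s')(C) = Add(5, C)
Function('K')(a) = Mul(Rational(9, 5), Pow(Add(5, Mul(2, a)), Rational(1, 2))) (Function('K')(a) = Mul(Rational(9, 5), Pow(Add(a, Add(5, a)), Rational(1, 2))) = Mul(Rational(9, 5), Pow(Add(5, Mul(2, a)), Rational(1, 2))))
Mul(1, Function('K')(4)) = Mul(1, Mul(Rational(9, 5), Pow(Add(5, Mul(2, 4)), Rational(1, 2)))) = Mul(1, Mul(Rational(9, 5), Pow(Add(5, 8), Rational(1, 2)))) = Mul(1, Mul(Rational(9, 5), Pow(13, Rational(1, 2)))) = Mul(Rational(9, 5), Pow(13, Rational(1, 2)))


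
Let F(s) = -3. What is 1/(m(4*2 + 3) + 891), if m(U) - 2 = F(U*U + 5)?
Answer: 1/890 ≈ 0.0011236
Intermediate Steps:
m(U) = -1 (m(U) = 2 - 3 = -1)
1/(m(4*2 + 3) + 891) = 1/(-1 + 891) = 1/890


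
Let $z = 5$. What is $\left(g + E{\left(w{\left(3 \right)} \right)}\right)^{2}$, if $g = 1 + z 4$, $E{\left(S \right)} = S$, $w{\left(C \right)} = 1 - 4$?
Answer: $324$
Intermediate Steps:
$w{\left(C \right)} = -3$
$g = 21$ ($g = 1 + 5 \cdot 4 = 1 + 20 = 21$)
$\left(g + E{\left(w{\left(3 \right)} \right)}\right)^{2} = \left(21 - 3\right)^{2} = 18^{2} = 324$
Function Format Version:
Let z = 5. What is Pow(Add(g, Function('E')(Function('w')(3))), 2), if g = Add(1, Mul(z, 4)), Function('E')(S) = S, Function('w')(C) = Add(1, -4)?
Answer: 324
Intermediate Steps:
Function('w')(C) = -3
g = 21 (g = Add(1, Mul(5, 4)) = Add(1, 20) = 21)
Pow(Add(g, Function('E')(Function('w')(3))), 2) = Pow(Add(21, -3), 2) = Pow(18, 2) = 324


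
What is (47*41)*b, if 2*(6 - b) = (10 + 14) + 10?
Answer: -21197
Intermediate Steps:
b = -11 (b = 6 - ((10 + 14) + 10)/2 = 6 - (24 + 10)/2 = 6 - ½*34 = 6 - 17 = -11)
(47*41)*b = (47*41)*(-11) = 1927*(-11) = -21197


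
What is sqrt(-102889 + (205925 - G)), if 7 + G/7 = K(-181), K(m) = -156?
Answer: sqrt(104177) ≈ 322.76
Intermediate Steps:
G = -1141 (G = -49 + 7*(-156) = -49 - 1092 = -1141)
sqrt(-102889 + (205925 - G)) = sqrt(-102889 + (205925 - 1*(-1141))) = sqrt(-102889 + (205925 + 1141)) = sqrt(-102889 + 207066) = sqrt(104177)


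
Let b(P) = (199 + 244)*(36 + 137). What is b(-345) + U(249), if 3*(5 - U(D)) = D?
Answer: 76561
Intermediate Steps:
b(P) = 76639 (b(P) = 443*173 = 76639)
U(D) = 5 - D/3
b(-345) + U(249) = 76639 + (5 - 1/3*249) = 76639 + (5 - 83) = 76639 - 78 = 76561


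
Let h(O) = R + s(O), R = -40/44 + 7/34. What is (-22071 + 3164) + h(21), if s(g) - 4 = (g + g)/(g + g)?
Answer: -7069611/374 ≈ -18903.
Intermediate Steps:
R = -263/374 (R = -40*1/44 + 7*(1/34) = -10/11 + 7/34 = -263/374 ≈ -0.70321)
s(g) = 5 (s(g) = 4 + (g + g)/(g + g) = 4 + (2*g)/((2*g)) = 4 + (2*g)*(1/(2*g)) = 4 + 1 = 5)
h(O) = 1607/374 (h(O) = -263/374 + 5 = 1607/374)
(-22071 + 3164) + h(21) = (-22071 + 3164) + 1607/374 = -18907 + 1607/374 = -7069611/374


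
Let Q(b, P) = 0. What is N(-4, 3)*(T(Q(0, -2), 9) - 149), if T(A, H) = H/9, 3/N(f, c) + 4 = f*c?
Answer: 111/4 ≈ 27.750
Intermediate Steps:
N(f, c) = 3/(-4 + c*f) (N(f, c) = 3/(-4 + f*c) = 3/(-4 + c*f))
T(A, H) = H/9 (T(A, H) = H*(1/9) = H/9)
N(-4, 3)*(T(Q(0, -2), 9) - 149) = (3/(-4 + 3*(-4)))*((1/9)*9 - 149) = (3/(-4 - 12))*(1 - 149) = (3/(-16))*(-148) = (3*(-1/16))*(-148) = -3/16*(-148) = 111/4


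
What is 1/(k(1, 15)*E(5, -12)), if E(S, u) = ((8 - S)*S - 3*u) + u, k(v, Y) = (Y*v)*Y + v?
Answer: 1/8814 ≈ 0.00011346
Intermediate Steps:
k(v, Y) = v + v*Y² (k(v, Y) = v*Y² + v = v + v*Y²)
E(S, u) = -2*u + S*(8 - S) (E(S, u) = (S*(8 - S) - 3*u) + u = (-3*u + S*(8 - S)) + u = -2*u + S*(8 - S))
1/(k(1, 15)*E(5, -12)) = 1/((1*(1 + 15²))*(-1*5² - 2*(-12) + 8*5)) = 1/((1*(1 + 225))*(-1*25 + 24 + 40)) = 1/((1*226)*(-25 + 24 + 40)) = 1/(226*39) = 1/8814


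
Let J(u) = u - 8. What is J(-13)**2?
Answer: 441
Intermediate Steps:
J(u) = -8 + u
J(-13)**2 = (-8 - 13)**2 = (-21)**2 = 441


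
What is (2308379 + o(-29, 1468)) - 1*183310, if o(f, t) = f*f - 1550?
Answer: 2124360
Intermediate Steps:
o(f, t) = -1550 + f**2 (o(f, t) = f**2 - 1550 = -1550 + f**2)
(2308379 + o(-29, 1468)) - 1*183310 = (2308379 + (-1550 + (-29)**2)) - 1*183310 = (2308379 + (-1550 + 841)) - 183310 = (2308379 - 709) - 183310 = 2307670 - 183310 = 2124360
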